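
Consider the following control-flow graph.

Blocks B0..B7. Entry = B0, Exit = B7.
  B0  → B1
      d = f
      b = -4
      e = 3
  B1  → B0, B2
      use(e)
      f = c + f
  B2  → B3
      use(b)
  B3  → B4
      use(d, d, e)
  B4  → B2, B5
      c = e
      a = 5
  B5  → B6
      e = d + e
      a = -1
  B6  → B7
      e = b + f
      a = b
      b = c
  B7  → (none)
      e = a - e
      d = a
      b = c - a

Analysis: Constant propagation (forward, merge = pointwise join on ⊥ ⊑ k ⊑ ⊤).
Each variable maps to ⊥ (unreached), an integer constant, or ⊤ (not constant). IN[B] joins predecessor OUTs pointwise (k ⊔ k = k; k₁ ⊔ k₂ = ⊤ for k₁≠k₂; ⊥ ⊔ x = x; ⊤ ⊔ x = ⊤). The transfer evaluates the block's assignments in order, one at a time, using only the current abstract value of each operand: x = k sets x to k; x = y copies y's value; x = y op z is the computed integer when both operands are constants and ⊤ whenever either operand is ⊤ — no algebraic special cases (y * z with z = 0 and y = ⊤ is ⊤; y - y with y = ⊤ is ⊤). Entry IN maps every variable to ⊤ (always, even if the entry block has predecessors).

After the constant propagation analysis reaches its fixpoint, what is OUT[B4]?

Converged values:
  B0:   IN=(all ⊤)   OUT={b:-4, e:3; rest ⊤}
  B1:   IN={b:-4, e:3; rest ⊤}   OUT={b:-4, e:3; rest ⊤}
  B2:   IN={b:-4, e:3; rest ⊤}   OUT={b:-4, e:3; rest ⊤}
  B3:   IN={b:-4, e:3; rest ⊤}   OUT={b:-4, e:3; rest ⊤}
  B4:   IN={b:-4, e:3; rest ⊤}   OUT={a:5, b:-4, c:3, e:3; rest ⊤}
  B5:   IN={a:5, b:-4, c:3, e:3; rest ⊤}   OUT={a:-1, b:-4, c:3; rest ⊤}
  B6:   IN={a:-1, b:-4, c:3; rest ⊤}   OUT={a:-4, b:3, c:3; rest ⊤}
  B7:   IN={a:-4, b:3, c:3; rest ⊤}   OUT={a:-4, b:7, c:3, d:-4; rest ⊤}

Merge at B4: IN[B4] = OUT[B3] = {a: ⊤, b: -4, c: ⊤, d: ⊤, e: 3, f: ⊤}
Applying B4's transfer function to that IN value gives OUT[B4] (row B4 above).

Answer: {a: 5, b: -4, c: 3, d: ⊤, e: 3, f: ⊤}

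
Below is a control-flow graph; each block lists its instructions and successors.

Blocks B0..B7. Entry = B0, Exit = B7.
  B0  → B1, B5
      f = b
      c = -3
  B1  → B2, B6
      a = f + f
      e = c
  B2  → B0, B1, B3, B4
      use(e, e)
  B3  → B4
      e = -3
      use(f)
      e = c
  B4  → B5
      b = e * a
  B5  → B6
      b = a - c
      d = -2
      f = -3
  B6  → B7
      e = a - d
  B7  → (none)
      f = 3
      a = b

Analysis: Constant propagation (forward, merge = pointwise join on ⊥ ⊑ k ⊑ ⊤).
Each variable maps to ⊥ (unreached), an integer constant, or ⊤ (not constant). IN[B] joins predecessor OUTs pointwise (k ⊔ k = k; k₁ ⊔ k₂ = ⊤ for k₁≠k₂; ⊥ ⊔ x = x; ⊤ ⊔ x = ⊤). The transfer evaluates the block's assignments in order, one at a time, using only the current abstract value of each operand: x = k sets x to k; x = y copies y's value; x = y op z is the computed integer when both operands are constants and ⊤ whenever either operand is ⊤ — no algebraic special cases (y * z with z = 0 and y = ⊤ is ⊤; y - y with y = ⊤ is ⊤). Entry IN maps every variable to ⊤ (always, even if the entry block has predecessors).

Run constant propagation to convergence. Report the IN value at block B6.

Answer: {a: ⊤, b: ⊤, c: -3, d: ⊤, e: ⊤, f: ⊤}

Trace:
Fixpoint table:
  B0: | IN=(all ⊤) | OUT={c:-3; rest ⊤}
  B1: | IN={c:-3; rest ⊤} | OUT={c:-3, e:-3; rest ⊤}
  B2: | IN={c:-3, e:-3; rest ⊤} | OUT={c:-3, e:-3; rest ⊤}
  B3: | IN={c:-3, e:-3; rest ⊤} | OUT={c:-3, e:-3; rest ⊤}
  B4: | IN={c:-3, e:-3; rest ⊤} | OUT={c:-3, e:-3; rest ⊤}
  B5: | IN={c:-3; rest ⊤} | OUT={c:-3, d:-2, f:-3; rest ⊤}
  B6: | IN={c:-3; rest ⊤} | OUT={c:-3; rest ⊤}
  B7: | IN={c:-3; rest ⊤} | OUT={c:-3, f:3; rest ⊤}

Merge at B6: IN[B6] = OUT[B1] ⊔ OUT[B5] = {a: ⊤, b: ⊤, c: -3, d: ⊤, e: ⊤, f: ⊤}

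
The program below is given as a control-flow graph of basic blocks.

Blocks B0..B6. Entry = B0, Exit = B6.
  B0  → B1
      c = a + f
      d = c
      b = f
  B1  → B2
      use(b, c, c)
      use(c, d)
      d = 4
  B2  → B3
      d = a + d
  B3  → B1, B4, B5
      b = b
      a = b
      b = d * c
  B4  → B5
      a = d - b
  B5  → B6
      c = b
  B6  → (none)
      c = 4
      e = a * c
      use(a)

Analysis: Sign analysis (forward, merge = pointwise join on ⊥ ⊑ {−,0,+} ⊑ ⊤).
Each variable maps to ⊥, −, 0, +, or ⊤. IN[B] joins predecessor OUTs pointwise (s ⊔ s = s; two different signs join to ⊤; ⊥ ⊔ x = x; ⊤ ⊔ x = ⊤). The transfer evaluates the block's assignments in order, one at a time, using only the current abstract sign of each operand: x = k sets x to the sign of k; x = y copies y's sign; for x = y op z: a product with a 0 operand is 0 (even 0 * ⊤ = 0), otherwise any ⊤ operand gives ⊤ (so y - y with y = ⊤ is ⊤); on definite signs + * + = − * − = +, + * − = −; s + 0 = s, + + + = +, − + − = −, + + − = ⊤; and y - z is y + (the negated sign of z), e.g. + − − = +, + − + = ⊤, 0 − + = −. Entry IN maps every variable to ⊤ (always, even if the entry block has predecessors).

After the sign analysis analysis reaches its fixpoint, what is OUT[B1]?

Per-block solution:
  B0:   IN=(all ⊤)   OUT=(all ⊤)
  B1:   IN=(all ⊤)   OUT={d:+; rest ⊤}
  B2:   IN={d:+; rest ⊤}   OUT=(all ⊤)
  B3:   IN=(all ⊤)   OUT=(all ⊤)
  B4:   IN=(all ⊤)   OUT=(all ⊤)
  B5:   IN=(all ⊤)   OUT=(all ⊤)
  B6:   IN=(all ⊤)   OUT={c:+; rest ⊤}

Merge at B1: IN[B1] = OUT[B0] ⊔ OUT[B3] = {a: ⊤, b: ⊤, c: ⊤, d: ⊤, e: ⊤, f: ⊤}
Applying B1's transfer function to that IN value gives OUT[B1] (row B1 above).

Answer: {a: ⊤, b: ⊤, c: ⊤, d: +, e: ⊤, f: ⊤}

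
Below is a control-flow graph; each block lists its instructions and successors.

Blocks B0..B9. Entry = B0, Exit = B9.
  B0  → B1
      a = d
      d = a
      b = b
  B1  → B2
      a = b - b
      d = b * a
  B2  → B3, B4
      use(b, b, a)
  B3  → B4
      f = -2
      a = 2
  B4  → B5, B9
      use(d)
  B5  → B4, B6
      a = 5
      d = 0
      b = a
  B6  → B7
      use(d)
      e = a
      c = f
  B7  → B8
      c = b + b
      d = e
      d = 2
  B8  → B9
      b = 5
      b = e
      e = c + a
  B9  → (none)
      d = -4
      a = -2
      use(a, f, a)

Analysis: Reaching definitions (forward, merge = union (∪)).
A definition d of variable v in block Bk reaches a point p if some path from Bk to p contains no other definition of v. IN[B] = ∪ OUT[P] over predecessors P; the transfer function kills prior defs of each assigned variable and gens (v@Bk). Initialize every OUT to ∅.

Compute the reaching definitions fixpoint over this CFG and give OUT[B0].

Answer: {a@B0, b@B0, d@B0}

Derivation:
Per-block solution:
  B0: | IN={} | OUT={a@B0, b@B0, d@B0}
  B1: | IN={a@B0, b@B0, d@B0} | OUT={a@B1, b@B0, d@B1}
  B2: | IN={a@B1, b@B0, d@B1} | OUT={a@B1, b@B0, d@B1}
  B3: | IN={a@B1, b@B0, d@B1} | OUT={a@B3, b@B0, d@B1, f@B3}
  B4: | IN={a@B1, a@B3, a@B5, b@B0, b@B5, d@B1, d@B5, f@B3} | OUT={a@B1, a@B3, a@B5, b@B0, b@B5, d@B1, d@B5, f@B3}
  B5: | IN={a@B1, a@B3, a@B5, b@B0, b@B5, d@B1, d@B5, f@B3} | OUT={a@B5, b@B5, d@B5, f@B3}
  B6: | IN={a@B5, b@B5, d@B5, f@B3} | OUT={a@B5, b@B5, c@B6, d@B5, e@B6, f@B3}
  B7: | IN={a@B5, b@B5, c@B6, d@B5, e@B6, f@B3} | OUT={a@B5, b@B5, c@B7, d@B7, e@B6, f@B3}
  B8: | IN={a@B5, b@B5, c@B7, d@B7, e@B6, f@B3} | OUT={a@B5, b@B8, c@B7, d@B7, e@B8, f@B3}
  B9: | IN={a@B1, a@B3, a@B5, b@B0, b@B5, b@B8, c@B7, d@B1, d@B5, d@B7, e@B8, f@B3} | OUT={a@B9, b@B0, b@B5, b@B8, c@B7, d@B9, e@B8, f@B3}

B0 is the boundary node: IN[B0] = {}
Applying B0's transfer function to that IN value gives OUT[B0] (row B0 above).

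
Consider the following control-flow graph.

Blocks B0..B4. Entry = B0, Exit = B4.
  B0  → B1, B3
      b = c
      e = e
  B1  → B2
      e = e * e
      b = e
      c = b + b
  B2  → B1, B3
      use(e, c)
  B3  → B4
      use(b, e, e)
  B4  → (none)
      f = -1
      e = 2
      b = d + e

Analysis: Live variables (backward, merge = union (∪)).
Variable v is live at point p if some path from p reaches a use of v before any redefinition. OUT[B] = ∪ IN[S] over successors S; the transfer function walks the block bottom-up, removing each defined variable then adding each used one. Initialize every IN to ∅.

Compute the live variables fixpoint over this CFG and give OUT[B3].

Answer: {d}

Derivation:
Converged values:
  B0:   IN={c, d, e}   OUT={b, d, e}
  B1:   IN={d, e}   OUT={b, c, d, e}
  B2:   IN={b, c, d, e}   OUT={b, d, e}
  B3:   IN={b, d, e}   OUT={d}
  B4:   IN={d}   OUT={}

Merge at B3: OUT[B3] = IN[B4] = {d}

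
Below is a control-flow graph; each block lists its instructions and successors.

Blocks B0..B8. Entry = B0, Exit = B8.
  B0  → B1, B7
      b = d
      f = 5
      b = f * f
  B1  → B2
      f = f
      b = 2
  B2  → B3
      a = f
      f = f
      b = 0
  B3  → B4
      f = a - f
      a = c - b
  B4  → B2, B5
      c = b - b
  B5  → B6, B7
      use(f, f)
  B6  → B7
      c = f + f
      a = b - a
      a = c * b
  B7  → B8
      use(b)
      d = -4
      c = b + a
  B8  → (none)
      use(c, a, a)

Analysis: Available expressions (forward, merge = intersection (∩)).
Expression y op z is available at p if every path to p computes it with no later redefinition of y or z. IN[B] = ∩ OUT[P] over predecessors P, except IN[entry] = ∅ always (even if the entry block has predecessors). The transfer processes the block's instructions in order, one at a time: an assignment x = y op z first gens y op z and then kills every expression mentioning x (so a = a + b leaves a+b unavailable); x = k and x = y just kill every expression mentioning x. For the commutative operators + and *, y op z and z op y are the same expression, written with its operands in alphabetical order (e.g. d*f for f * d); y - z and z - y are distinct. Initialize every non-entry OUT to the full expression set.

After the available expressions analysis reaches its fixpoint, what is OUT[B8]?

Converged values:
  B0: | IN={} | OUT={f*f}
  B1: | IN={f*f} | OUT={}
  B2: | IN={} | OUT={}
  B3: | IN={} | OUT={c-b}
  B4: | IN={c-b} | OUT={b-b}
  B5: | IN={b-b} | OUT={b-b}
  B6: | IN={b-b} | OUT={b*c, b-b, f+f}
  B7: | IN={} | OUT={a+b}
  B8: | IN={a+b} | OUT={a+b}

Merge at B8: IN[B8] = OUT[B7] = {a+b}
Applying B8's transfer function to that IN value gives OUT[B8] (row B8 above).

Answer: {a+b}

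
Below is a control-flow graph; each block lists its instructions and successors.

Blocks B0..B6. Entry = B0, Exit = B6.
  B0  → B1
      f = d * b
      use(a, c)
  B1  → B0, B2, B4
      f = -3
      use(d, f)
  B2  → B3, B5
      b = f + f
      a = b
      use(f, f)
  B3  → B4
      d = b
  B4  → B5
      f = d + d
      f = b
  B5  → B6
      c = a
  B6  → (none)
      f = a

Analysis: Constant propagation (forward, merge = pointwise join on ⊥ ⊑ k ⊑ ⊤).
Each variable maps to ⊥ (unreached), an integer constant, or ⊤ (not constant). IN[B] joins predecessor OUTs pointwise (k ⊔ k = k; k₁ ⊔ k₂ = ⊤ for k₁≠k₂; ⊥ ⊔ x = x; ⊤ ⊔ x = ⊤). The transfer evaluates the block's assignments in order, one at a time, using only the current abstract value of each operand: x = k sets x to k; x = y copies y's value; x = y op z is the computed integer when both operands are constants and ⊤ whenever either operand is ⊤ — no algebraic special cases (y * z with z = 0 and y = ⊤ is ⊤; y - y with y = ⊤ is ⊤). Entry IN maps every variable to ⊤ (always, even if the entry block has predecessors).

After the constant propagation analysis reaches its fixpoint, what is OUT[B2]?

Converged values:
  B0:   IN=(all ⊤)   OUT=(all ⊤)
  B1:   IN=(all ⊤)   OUT={f:-3; rest ⊤}
  B2:   IN={f:-3; rest ⊤}   OUT={a:-6, b:-6, f:-3; rest ⊤}
  B3:   IN={a:-6, b:-6, f:-3; rest ⊤}   OUT={a:-6, b:-6, d:-6, f:-3; rest ⊤}
  B4:   IN={f:-3; rest ⊤}   OUT=(all ⊤)
  B5:   IN=(all ⊤)   OUT=(all ⊤)
  B6:   IN=(all ⊤)   OUT=(all ⊤)

Merge at B2: IN[B2] = OUT[B1] = {a: ⊤, b: ⊤, c: ⊤, d: ⊤, e: ⊤, f: -3}
Applying B2's transfer function to that IN value gives OUT[B2] (row B2 above).

Answer: {a: -6, b: -6, c: ⊤, d: ⊤, e: ⊤, f: -3}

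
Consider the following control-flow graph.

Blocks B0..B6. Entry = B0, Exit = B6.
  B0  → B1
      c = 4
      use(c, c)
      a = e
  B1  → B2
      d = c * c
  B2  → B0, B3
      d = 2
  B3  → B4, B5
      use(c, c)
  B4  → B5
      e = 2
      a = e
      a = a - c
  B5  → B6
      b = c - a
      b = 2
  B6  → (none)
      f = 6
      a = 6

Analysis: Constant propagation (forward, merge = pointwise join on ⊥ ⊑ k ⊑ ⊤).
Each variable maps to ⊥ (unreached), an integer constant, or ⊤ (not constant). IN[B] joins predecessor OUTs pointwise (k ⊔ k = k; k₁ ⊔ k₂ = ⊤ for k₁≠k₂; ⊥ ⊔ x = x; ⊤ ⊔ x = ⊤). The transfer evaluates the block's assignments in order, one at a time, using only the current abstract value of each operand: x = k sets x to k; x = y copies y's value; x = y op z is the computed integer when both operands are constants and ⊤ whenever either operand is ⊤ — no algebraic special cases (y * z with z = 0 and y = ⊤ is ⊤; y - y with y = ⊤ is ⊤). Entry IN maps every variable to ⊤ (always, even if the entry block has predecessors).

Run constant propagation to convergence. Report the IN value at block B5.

Answer: {a: ⊤, b: ⊤, c: 4, d: 2, e: ⊤, f: ⊤}

Working:
Per-block solution:
  B0: | IN=(all ⊤) | OUT={c:4; rest ⊤}
  B1: | IN={c:4; rest ⊤} | OUT={c:4, d:16; rest ⊤}
  B2: | IN={c:4, d:16; rest ⊤} | OUT={c:4, d:2; rest ⊤}
  B3: | IN={c:4, d:2; rest ⊤} | OUT={c:4, d:2; rest ⊤}
  B4: | IN={c:4, d:2; rest ⊤} | OUT={a:-2, c:4, d:2, e:2; rest ⊤}
  B5: | IN={c:4, d:2; rest ⊤} | OUT={b:2, c:4, d:2; rest ⊤}
  B6: | IN={b:2, c:4, d:2; rest ⊤} | OUT={a:6, b:2, c:4, d:2, f:6; rest ⊤}

Merge at B5: IN[B5] = OUT[B3] ⊔ OUT[B4] = {a: ⊤, b: ⊤, c: 4, d: 2, e: ⊤, f: ⊤}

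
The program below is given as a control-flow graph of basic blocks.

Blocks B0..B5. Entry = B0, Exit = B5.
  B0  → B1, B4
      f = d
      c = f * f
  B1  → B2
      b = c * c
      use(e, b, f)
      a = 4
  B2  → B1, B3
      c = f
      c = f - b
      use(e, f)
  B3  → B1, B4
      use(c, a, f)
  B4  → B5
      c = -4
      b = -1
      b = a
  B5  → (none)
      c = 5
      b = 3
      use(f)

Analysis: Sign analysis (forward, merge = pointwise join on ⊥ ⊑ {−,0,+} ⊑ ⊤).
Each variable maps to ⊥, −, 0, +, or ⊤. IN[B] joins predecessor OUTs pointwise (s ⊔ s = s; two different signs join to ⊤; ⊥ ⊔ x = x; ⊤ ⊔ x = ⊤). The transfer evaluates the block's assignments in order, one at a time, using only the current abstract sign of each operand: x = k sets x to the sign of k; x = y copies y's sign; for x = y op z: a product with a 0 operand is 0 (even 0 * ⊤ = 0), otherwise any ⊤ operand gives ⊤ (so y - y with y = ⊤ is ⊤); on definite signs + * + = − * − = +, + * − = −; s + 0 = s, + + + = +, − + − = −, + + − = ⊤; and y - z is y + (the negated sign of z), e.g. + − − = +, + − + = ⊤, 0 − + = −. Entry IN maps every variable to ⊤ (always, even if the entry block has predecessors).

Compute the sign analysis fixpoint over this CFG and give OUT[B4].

Per-block solution:
  B0: | IN=(all ⊤) | OUT=(all ⊤)
  B1: | IN=(all ⊤) | OUT={a:+; rest ⊤}
  B2: | IN={a:+; rest ⊤} | OUT={a:+; rest ⊤}
  B3: | IN={a:+; rest ⊤} | OUT={a:+; rest ⊤}
  B4: | IN=(all ⊤) | OUT={c:-; rest ⊤}
  B5: | IN={c:-; rest ⊤} | OUT={b:+, c:+; rest ⊤}

Merge at B4: IN[B4] = OUT[B0] ⊔ OUT[B3] = {a: ⊤, b: ⊤, c: ⊤, d: ⊤, e: ⊤, f: ⊤}
Applying B4's transfer function to that IN value gives OUT[B4] (row B4 above).

Answer: {a: ⊤, b: ⊤, c: -, d: ⊤, e: ⊤, f: ⊤}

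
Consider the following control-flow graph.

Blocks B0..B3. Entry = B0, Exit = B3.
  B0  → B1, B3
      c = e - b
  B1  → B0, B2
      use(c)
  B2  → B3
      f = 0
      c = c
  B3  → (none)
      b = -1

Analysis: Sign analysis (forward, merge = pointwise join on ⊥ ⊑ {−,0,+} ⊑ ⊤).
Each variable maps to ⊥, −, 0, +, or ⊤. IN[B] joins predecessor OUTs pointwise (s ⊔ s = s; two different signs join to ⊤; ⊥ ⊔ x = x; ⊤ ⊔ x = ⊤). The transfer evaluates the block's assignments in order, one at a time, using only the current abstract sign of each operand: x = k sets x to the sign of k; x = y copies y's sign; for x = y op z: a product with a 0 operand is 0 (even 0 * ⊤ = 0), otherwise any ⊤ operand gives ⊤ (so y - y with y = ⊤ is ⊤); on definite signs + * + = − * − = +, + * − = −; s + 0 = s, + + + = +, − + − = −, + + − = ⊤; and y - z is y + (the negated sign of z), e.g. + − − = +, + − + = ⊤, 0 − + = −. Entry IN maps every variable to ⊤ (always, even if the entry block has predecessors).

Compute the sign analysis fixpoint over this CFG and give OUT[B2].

Answer: {a: ⊤, b: ⊤, c: ⊤, d: ⊤, e: ⊤, f: 0}

Trace:
Per-block solution:
  B0:  IN=(all ⊤)  OUT=(all ⊤)
  B1:  IN=(all ⊤)  OUT=(all ⊤)
  B2:  IN=(all ⊤)  OUT={f:0; rest ⊤}
  B3:  IN=(all ⊤)  OUT={b:-; rest ⊤}

Merge at B2: IN[B2] = OUT[B1] = {a: ⊤, b: ⊤, c: ⊤, d: ⊤, e: ⊤, f: ⊤}
Applying B2's transfer function to that IN value gives OUT[B2] (row B2 above).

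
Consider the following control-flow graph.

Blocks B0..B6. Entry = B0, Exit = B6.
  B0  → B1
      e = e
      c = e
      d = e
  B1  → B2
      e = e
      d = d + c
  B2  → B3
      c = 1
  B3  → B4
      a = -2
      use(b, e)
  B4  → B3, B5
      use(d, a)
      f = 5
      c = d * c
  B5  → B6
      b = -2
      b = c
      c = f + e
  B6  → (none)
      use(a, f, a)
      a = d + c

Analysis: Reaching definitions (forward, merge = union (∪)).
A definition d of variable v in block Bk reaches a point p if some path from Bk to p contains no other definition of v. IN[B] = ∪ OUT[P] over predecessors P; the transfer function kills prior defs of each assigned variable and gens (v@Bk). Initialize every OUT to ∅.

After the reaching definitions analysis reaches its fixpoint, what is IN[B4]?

Per-block solution:
  B0: | IN={} | OUT={c@B0, d@B0, e@B0}
  B1: | IN={c@B0, d@B0, e@B0} | OUT={c@B0, d@B1, e@B1}
  B2: | IN={c@B0, d@B1, e@B1} | OUT={c@B2, d@B1, e@B1}
  B3: | IN={a@B3, c@B2, c@B4, d@B1, e@B1, f@B4} | OUT={a@B3, c@B2, c@B4, d@B1, e@B1, f@B4}
  B4: | IN={a@B3, c@B2, c@B4, d@B1, e@B1, f@B4} | OUT={a@B3, c@B4, d@B1, e@B1, f@B4}
  B5: | IN={a@B3, c@B4, d@B1, e@B1, f@B4} | OUT={a@B3, b@B5, c@B5, d@B1, e@B1, f@B4}
  B6: | IN={a@B3, b@B5, c@B5, d@B1, e@B1, f@B4} | OUT={a@B6, b@B5, c@B5, d@B1, e@B1, f@B4}

Merge at B4: IN[B4] = OUT[B3] = {a@B3, c@B2, c@B4, d@B1, e@B1, f@B4}

Answer: {a@B3, c@B2, c@B4, d@B1, e@B1, f@B4}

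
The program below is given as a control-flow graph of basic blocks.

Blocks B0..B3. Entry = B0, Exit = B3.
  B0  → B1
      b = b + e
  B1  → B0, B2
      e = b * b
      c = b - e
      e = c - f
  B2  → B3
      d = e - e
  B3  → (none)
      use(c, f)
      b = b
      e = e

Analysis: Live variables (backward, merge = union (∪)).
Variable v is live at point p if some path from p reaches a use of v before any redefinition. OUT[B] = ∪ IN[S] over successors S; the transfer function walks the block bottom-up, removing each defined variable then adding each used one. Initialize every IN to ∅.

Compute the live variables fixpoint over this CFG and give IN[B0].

Per-block solution:
  B0: | IN={b, e, f} | OUT={b, f}
  B1: | IN={b, f} | OUT={b, c, e, f}
  B2: | IN={b, c, e, f} | OUT={b, c, e, f}
  B3: | IN={b, c, e, f} | OUT={}

Merge at B0: OUT[B0] = IN[B1] = {b, f}
Applying B0's transfer function to that OUT value gives IN[B0] (row B0 above).

Answer: {b, e, f}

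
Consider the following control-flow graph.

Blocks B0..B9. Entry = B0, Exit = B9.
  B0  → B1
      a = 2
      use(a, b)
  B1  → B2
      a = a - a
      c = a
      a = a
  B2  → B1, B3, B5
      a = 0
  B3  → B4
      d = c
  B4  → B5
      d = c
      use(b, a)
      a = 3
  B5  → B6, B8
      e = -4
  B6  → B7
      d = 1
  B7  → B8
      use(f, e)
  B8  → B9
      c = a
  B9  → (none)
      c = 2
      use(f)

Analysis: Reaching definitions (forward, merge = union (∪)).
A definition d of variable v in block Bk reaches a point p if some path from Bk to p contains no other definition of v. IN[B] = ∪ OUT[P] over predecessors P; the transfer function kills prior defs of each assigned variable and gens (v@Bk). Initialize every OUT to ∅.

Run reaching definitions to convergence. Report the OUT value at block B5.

Converged values:
  B0:   IN={}   OUT={a@B0}
  B1:   IN={a@B0, a@B2, c@B1}   OUT={a@B1, c@B1}
  B2:   IN={a@B1, c@B1}   OUT={a@B2, c@B1}
  B3:   IN={a@B2, c@B1}   OUT={a@B2, c@B1, d@B3}
  B4:   IN={a@B2, c@B1, d@B3}   OUT={a@B4, c@B1, d@B4}
  B5:   IN={a@B2, a@B4, c@B1, d@B4}   OUT={a@B2, a@B4, c@B1, d@B4, e@B5}
  B6:   IN={a@B2, a@B4, c@B1, d@B4, e@B5}   OUT={a@B2, a@B4, c@B1, d@B6, e@B5}
  B7:   IN={a@B2, a@B4, c@B1, d@B6, e@B5}   OUT={a@B2, a@B4, c@B1, d@B6, e@B5}
  B8:   IN={a@B2, a@B4, c@B1, d@B4, d@B6, e@B5}   OUT={a@B2, a@B4, c@B8, d@B4, d@B6, e@B5}
  B9:   IN={a@B2, a@B4, c@B8, d@B4, d@B6, e@B5}   OUT={a@B2, a@B4, c@B9, d@B4, d@B6, e@B5}

Merge at B5: IN[B5] = OUT[B2] ⊔ OUT[B4] = {a@B2, a@B4, c@B1, d@B4}
Applying B5's transfer function to that IN value gives OUT[B5] (row B5 above).

Answer: {a@B2, a@B4, c@B1, d@B4, e@B5}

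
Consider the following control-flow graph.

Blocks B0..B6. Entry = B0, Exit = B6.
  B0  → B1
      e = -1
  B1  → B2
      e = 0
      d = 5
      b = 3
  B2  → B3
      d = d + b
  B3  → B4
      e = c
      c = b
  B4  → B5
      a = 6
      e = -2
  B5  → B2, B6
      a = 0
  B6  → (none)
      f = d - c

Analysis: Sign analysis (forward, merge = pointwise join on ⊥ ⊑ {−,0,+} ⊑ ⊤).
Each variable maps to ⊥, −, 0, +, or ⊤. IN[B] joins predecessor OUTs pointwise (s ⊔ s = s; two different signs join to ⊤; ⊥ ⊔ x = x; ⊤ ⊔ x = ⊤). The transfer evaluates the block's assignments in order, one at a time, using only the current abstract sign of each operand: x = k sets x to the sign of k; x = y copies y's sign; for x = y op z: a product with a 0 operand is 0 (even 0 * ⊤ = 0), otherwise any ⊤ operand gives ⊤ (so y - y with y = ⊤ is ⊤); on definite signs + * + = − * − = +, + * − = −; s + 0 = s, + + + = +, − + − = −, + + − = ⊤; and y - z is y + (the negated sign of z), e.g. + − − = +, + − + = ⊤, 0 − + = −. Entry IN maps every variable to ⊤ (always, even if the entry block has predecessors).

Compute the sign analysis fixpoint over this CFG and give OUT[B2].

Per-block solution:
  B0:   IN=(all ⊤)   OUT={e:-; rest ⊤}
  B1:   IN={e:-; rest ⊤}   OUT={b:+, d:+, e:0; rest ⊤}
  B2:   IN={b:+, d:+; rest ⊤}   OUT={b:+, d:+; rest ⊤}
  B3:   IN={b:+, d:+; rest ⊤}   OUT={b:+, c:+, d:+; rest ⊤}
  B4:   IN={b:+, c:+, d:+; rest ⊤}   OUT={a:+, b:+, c:+, d:+, e:-; rest ⊤}
  B5:   IN={a:+, b:+, c:+, d:+, e:-; rest ⊤}   OUT={a:0, b:+, c:+, d:+, e:-; rest ⊤}
  B6:   IN={a:0, b:+, c:+, d:+, e:-; rest ⊤}   OUT={a:0, b:+, c:+, d:+, e:-; rest ⊤}

Merge at B2: IN[B2] = OUT[B1] ⊔ OUT[B5] = {a: ⊤, b: +, c: ⊤, d: +, e: ⊤, f: ⊤}
Applying B2's transfer function to that IN value gives OUT[B2] (row B2 above).

Answer: {a: ⊤, b: +, c: ⊤, d: +, e: ⊤, f: ⊤}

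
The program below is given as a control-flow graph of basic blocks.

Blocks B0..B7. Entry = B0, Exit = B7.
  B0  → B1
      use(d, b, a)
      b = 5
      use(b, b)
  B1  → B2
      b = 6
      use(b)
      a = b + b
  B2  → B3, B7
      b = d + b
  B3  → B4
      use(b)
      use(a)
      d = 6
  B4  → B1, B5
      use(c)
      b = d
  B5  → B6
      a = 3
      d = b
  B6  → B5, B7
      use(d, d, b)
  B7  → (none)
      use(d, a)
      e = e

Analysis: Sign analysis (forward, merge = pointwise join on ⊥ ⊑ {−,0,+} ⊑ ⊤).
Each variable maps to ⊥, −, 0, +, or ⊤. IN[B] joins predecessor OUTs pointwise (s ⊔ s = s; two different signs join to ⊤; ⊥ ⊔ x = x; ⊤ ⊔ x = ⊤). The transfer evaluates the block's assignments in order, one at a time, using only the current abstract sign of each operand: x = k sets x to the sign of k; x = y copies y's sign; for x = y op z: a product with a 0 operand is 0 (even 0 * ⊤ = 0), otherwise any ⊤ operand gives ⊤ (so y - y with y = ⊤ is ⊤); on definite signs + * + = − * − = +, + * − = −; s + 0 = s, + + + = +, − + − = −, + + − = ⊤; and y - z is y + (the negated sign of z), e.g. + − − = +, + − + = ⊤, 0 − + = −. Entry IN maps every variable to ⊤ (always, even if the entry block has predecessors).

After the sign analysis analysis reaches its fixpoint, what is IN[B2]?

Converged values:
  B0:  IN=(all ⊤)  OUT={b:+; rest ⊤}
  B1:  IN={b:+; rest ⊤}  OUT={a:+, b:+; rest ⊤}
  B2:  IN={a:+, b:+; rest ⊤}  OUT={a:+; rest ⊤}
  B3:  IN={a:+; rest ⊤}  OUT={a:+, d:+; rest ⊤}
  B4:  IN={a:+, d:+; rest ⊤}  OUT={a:+, b:+, d:+; rest ⊤}
  B5:  IN={a:+, b:+, d:+; rest ⊤}  OUT={a:+, b:+, d:+; rest ⊤}
  B6:  IN={a:+, b:+, d:+; rest ⊤}  OUT={a:+, b:+, d:+; rest ⊤}
  B7:  IN={a:+; rest ⊤}  OUT={a:+; rest ⊤}

Merge at B2: IN[B2] = OUT[B1] = {a: +, b: +, c: ⊤, d: ⊤, e: ⊤, f: ⊤}

Answer: {a: +, b: +, c: ⊤, d: ⊤, e: ⊤, f: ⊤}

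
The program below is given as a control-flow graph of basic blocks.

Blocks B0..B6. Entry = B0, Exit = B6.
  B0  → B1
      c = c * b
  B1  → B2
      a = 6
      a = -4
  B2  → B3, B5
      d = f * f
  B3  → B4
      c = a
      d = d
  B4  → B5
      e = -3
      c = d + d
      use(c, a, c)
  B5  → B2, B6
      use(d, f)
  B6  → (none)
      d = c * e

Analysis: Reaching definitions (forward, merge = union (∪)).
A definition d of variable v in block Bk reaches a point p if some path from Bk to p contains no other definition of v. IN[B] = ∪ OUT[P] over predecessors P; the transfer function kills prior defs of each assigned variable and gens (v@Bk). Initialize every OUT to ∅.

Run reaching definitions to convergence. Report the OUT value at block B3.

Answer: {a@B1, c@B3, d@B3, e@B4}

Working:
Per-block solution:
  B0:   IN={}   OUT={c@B0}
  B1:   IN={c@B0}   OUT={a@B1, c@B0}
  B2:   IN={a@B1, c@B0, c@B4, d@B2, d@B3, e@B4}   OUT={a@B1, c@B0, c@B4, d@B2, e@B4}
  B3:   IN={a@B1, c@B0, c@B4, d@B2, e@B4}   OUT={a@B1, c@B3, d@B3, e@B4}
  B4:   IN={a@B1, c@B3, d@B3, e@B4}   OUT={a@B1, c@B4, d@B3, e@B4}
  B5:   IN={a@B1, c@B0, c@B4, d@B2, d@B3, e@B4}   OUT={a@B1, c@B0, c@B4, d@B2, d@B3, e@B4}
  B6:   IN={a@B1, c@B0, c@B4, d@B2, d@B3, e@B4}   OUT={a@B1, c@B0, c@B4, d@B6, e@B4}

Merge at B3: IN[B3] = OUT[B2] = {a@B1, c@B0, c@B4, d@B2, e@B4}
Applying B3's transfer function to that IN value gives OUT[B3] (row B3 above).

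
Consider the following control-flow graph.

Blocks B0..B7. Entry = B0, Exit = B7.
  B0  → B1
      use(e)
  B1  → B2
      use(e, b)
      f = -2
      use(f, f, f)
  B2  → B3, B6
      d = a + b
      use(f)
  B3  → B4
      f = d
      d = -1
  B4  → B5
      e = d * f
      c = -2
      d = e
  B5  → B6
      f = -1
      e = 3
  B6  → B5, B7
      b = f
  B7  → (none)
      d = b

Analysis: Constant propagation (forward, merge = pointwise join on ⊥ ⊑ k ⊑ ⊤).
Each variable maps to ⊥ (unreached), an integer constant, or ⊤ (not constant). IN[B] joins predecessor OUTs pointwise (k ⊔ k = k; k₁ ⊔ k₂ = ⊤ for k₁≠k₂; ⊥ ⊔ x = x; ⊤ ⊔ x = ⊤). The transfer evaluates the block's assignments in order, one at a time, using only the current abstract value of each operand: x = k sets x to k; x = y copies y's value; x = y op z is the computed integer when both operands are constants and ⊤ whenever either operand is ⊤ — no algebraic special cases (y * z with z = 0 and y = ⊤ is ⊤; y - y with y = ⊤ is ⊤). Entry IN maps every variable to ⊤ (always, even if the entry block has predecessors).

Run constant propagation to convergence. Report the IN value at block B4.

Converged values:
  B0:   IN=(all ⊤)   OUT=(all ⊤)
  B1:   IN=(all ⊤)   OUT={f:-2; rest ⊤}
  B2:   IN={f:-2; rest ⊤}   OUT={f:-2; rest ⊤}
  B3:   IN={f:-2; rest ⊤}   OUT={d:-1; rest ⊤}
  B4:   IN={d:-1; rest ⊤}   OUT={c:-2; rest ⊤}
  B5:   IN=(all ⊤)   OUT={e:3, f:-1; rest ⊤}
  B6:   IN=(all ⊤)   OUT=(all ⊤)
  B7:   IN=(all ⊤)   OUT=(all ⊤)

Merge at B4: IN[B4] = OUT[B3] = {a: ⊤, b: ⊤, c: ⊤, d: -1, e: ⊤, f: ⊤}

Answer: {a: ⊤, b: ⊤, c: ⊤, d: -1, e: ⊤, f: ⊤}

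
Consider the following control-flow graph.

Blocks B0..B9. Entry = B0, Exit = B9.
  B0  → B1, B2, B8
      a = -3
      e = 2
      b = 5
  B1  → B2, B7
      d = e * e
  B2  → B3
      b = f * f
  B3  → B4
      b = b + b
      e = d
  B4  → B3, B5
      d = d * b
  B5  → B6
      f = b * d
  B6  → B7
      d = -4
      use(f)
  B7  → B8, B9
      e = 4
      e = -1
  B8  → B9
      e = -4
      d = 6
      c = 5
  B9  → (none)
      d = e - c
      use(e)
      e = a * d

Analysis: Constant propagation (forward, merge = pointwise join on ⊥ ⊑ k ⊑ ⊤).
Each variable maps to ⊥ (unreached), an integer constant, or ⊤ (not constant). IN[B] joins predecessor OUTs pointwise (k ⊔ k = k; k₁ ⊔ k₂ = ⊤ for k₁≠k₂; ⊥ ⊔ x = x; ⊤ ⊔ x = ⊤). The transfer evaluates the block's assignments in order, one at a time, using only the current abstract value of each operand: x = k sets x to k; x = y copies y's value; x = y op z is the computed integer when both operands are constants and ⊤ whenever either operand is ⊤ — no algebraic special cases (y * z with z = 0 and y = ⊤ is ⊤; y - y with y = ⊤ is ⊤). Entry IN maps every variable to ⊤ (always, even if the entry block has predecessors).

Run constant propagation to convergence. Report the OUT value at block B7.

Per-block solution:
  B0:   IN=(all ⊤)   OUT={a:-3, b:5, e:2; rest ⊤}
  B1:   IN={a:-3, b:5, e:2; rest ⊤}   OUT={a:-3, b:5, d:4, e:2; rest ⊤}
  B2:   IN={a:-3, b:5, e:2; rest ⊤}   OUT={a:-3, e:2; rest ⊤}
  B3:   IN={a:-3; rest ⊤}   OUT={a:-3; rest ⊤}
  B4:   IN={a:-3; rest ⊤}   OUT={a:-3; rest ⊤}
  B5:   IN={a:-3; rest ⊤}   OUT={a:-3; rest ⊤}
  B6:   IN={a:-3; rest ⊤}   OUT={a:-3, d:-4; rest ⊤}
  B7:   IN={a:-3; rest ⊤}   OUT={a:-3, e:-1; rest ⊤}
  B8:   IN={a:-3; rest ⊤}   OUT={a:-3, c:5, d:6, e:-4; rest ⊤}
  B9:   IN={a:-3; rest ⊤}   OUT={a:-3; rest ⊤}

Merge at B7: IN[B7] = OUT[B1] ⊔ OUT[B6] = {a: -3, b: ⊤, c: ⊤, d: ⊤, e: ⊤, f: ⊤}
Applying B7's transfer function to that IN value gives OUT[B7] (row B7 above).

Answer: {a: -3, b: ⊤, c: ⊤, d: ⊤, e: -1, f: ⊤}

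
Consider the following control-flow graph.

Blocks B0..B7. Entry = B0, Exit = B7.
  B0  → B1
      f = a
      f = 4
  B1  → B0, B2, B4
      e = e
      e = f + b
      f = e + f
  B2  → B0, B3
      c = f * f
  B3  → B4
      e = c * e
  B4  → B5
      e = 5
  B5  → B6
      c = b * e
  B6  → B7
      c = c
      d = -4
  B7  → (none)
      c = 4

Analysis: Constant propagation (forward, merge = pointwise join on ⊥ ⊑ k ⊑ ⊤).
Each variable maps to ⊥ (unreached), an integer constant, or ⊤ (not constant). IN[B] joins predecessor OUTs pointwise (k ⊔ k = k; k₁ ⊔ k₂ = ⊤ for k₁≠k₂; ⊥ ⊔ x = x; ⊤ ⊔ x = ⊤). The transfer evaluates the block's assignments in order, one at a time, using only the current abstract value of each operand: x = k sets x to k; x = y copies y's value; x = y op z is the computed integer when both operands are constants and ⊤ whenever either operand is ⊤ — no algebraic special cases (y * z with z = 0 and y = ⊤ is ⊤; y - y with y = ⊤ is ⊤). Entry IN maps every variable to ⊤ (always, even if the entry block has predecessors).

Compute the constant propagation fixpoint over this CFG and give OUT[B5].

Answer: {a: ⊤, b: ⊤, c: ⊤, d: ⊤, e: 5, f: ⊤}

Derivation:
Fixpoint table:
  B0:  IN=(all ⊤)  OUT={f:4; rest ⊤}
  B1:  IN={f:4; rest ⊤}  OUT=(all ⊤)
  B2:  IN=(all ⊤)  OUT=(all ⊤)
  B3:  IN=(all ⊤)  OUT=(all ⊤)
  B4:  IN=(all ⊤)  OUT={e:5; rest ⊤}
  B5:  IN={e:5; rest ⊤}  OUT={e:5; rest ⊤}
  B6:  IN={e:5; rest ⊤}  OUT={d:-4, e:5; rest ⊤}
  B7:  IN={d:-4, e:5; rest ⊤}  OUT={c:4, d:-4, e:5; rest ⊤}

Merge at B5: IN[B5] = OUT[B4] = {a: ⊤, b: ⊤, c: ⊤, d: ⊤, e: 5, f: ⊤}
Applying B5's transfer function to that IN value gives OUT[B5] (row B5 above).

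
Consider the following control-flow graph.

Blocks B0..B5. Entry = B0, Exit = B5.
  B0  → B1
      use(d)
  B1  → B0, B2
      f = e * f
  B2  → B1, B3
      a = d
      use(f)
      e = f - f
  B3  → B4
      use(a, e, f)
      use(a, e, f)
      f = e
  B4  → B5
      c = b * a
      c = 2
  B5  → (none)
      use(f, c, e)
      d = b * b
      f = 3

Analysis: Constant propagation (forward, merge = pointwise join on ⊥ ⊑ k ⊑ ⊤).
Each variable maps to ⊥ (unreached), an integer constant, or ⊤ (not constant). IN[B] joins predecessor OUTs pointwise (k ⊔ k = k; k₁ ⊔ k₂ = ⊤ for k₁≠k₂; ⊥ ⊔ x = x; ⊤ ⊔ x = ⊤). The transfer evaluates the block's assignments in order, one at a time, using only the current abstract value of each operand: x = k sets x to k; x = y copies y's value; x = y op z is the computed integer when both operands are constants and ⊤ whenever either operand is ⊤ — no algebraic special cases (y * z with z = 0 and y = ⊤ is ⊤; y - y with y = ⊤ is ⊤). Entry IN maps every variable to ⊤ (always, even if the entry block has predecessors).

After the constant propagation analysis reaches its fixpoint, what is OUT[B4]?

Answer: {a: ⊤, b: ⊤, c: 2, d: ⊤, e: ⊤, f: ⊤}

Working:
Per-block solution:
  B0:   IN=(all ⊤)   OUT=(all ⊤)
  B1:   IN=(all ⊤)   OUT=(all ⊤)
  B2:   IN=(all ⊤)   OUT=(all ⊤)
  B3:   IN=(all ⊤)   OUT=(all ⊤)
  B4:   IN=(all ⊤)   OUT={c:2; rest ⊤}
  B5:   IN={c:2; rest ⊤}   OUT={c:2, f:3; rest ⊤}

Merge at B4: IN[B4] = OUT[B3] = {a: ⊤, b: ⊤, c: ⊤, d: ⊤, e: ⊤, f: ⊤}
Applying B4's transfer function to that IN value gives OUT[B4] (row B4 above).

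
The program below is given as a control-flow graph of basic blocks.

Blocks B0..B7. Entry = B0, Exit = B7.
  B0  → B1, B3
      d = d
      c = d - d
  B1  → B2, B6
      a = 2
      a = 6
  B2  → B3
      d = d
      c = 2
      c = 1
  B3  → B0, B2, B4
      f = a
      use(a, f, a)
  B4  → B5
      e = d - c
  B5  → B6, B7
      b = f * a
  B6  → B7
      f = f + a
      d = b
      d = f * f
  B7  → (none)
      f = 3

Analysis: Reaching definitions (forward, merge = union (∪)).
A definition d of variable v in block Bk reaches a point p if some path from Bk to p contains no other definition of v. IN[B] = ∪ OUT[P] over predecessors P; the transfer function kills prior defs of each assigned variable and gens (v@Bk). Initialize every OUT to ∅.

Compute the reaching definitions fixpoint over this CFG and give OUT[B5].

Answer: {a@B1, b@B5, c@B0, c@B2, d@B0, d@B2, e@B4, f@B3}

Trace:
Fixpoint table:
  B0:   IN={a@B1, c@B0, c@B2, d@B0, d@B2, f@B3}   OUT={a@B1, c@B0, d@B0, f@B3}
  B1:   IN={a@B1, c@B0, d@B0, f@B3}   OUT={a@B1, c@B0, d@B0, f@B3}
  B2:   IN={a@B1, c@B0, c@B2, d@B0, d@B2, f@B3}   OUT={a@B1, c@B2, d@B2, f@B3}
  B3:   IN={a@B1, c@B0, c@B2, d@B0, d@B2, f@B3}   OUT={a@B1, c@B0, c@B2, d@B0, d@B2, f@B3}
  B4:   IN={a@B1, c@B0, c@B2, d@B0, d@B2, f@B3}   OUT={a@B1, c@B0, c@B2, d@B0, d@B2, e@B4, f@B3}
  B5:   IN={a@B1, c@B0, c@B2, d@B0, d@B2, e@B4, f@B3}   OUT={a@B1, b@B5, c@B0, c@B2, d@B0, d@B2, e@B4, f@B3}
  B6:   IN={a@B1, b@B5, c@B0, c@B2, d@B0, d@B2, e@B4, f@B3}   OUT={a@B1, b@B5, c@B0, c@B2, d@B6, e@B4, f@B6}
  B7:   IN={a@B1, b@B5, c@B0, c@B2, d@B0, d@B2, d@B6, e@B4, f@B3, f@B6}   OUT={a@B1, b@B5, c@B0, c@B2, d@B0, d@B2, d@B6, e@B4, f@B7}

Merge at B5: IN[B5] = OUT[B4] = {a@B1, c@B0, c@B2, d@B0, d@B2, e@B4, f@B3}
Applying B5's transfer function to that IN value gives OUT[B5] (row B5 above).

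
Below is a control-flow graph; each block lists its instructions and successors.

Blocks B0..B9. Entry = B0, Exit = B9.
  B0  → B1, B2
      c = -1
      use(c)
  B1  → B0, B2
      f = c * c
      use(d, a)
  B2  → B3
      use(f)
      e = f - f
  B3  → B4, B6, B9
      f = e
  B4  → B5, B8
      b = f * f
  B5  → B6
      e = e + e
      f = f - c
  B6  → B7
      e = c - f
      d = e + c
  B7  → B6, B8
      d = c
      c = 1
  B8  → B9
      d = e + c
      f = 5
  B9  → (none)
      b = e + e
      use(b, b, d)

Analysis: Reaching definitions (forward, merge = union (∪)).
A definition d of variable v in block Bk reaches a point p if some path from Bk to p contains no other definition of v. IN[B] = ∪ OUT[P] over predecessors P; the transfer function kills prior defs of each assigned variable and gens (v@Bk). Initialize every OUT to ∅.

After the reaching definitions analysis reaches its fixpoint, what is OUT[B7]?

Answer: {b@B4, c@B7, d@B7, e@B6, f@B3, f@B5}

Working:
Fixpoint table:
  B0: | IN={c@B0, f@B1} | OUT={c@B0, f@B1}
  B1: | IN={c@B0, f@B1} | OUT={c@B0, f@B1}
  B2: | IN={c@B0, f@B1} | OUT={c@B0, e@B2, f@B1}
  B3: | IN={c@B0, e@B2, f@B1} | OUT={c@B0, e@B2, f@B3}
  B4: | IN={c@B0, e@B2, f@B3} | OUT={b@B4, c@B0, e@B2, f@B3}
  B5: | IN={b@B4, c@B0, e@B2, f@B3} | OUT={b@B4, c@B0, e@B5, f@B5}
  B6: | IN={b@B4, c@B0, c@B7, d@B7, e@B2, e@B5, e@B6, f@B3, f@B5} | OUT={b@B4, c@B0, c@B7, d@B6, e@B6, f@B3, f@B5}
  B7: | IN={b@B4, c@B0, c@B7, d@B6, e@B6, f@B3, f@B5} | OUT={b@B4, c@B7, d@B7, e@B6, f@B3, f@B5}
  B8: | IN={b@B4, c@B0, c@B7, d@B7, e@B2, e@B6, f@B3, f@B5} | OUT={b@B4, c@B0, c@B7, d@B8, e@B2, e@B6, f@B8}
  B9: | IN={b@B4, c@B0, c@B7, d@B8, e@B2, e@B6, f@B3, f@B8} | OUT={b@B9, c@B0, c@B7, d@B8, e@B2, e@B6, f@B3, f@B8}

Merge at B7: IN[B7] = OUT[B6] = {b@B4, c@B0, c@B7, d@B6, e@B6, f@B3, f@B5}
Applying B7's transfer function to that IN value gives OUT[B7] (row B7 above).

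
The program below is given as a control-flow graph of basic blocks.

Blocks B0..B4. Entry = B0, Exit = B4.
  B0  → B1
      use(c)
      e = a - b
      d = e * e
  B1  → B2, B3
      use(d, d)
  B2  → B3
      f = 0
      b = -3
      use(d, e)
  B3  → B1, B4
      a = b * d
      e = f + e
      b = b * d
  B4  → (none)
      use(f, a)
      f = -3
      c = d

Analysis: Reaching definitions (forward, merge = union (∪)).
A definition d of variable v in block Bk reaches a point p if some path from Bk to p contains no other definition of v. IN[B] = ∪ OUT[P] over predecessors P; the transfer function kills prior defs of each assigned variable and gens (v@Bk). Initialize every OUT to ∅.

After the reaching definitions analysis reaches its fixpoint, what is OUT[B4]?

Answer: {a@B3, b@B3, c@B4, d@B0, e@B3, f@B4}

Working:
Converged values:
  B0:  IN={}  OUT={d@B0, e@B0}
  B1:  IN={a@B3, b@B3, d@B0, e@B0, e@B3, f@B2}  OUT={a@B3, b@B3, d@B0, e@B0, e@B3, f@B2}
  B2:  IN={a@B3, b@B3, d@B0, e@B0, e@B3, f@B2}  OUT={a@B3, b@B2, d@B0, e@B0, e@B3, f@B2}
  B3:  IN={a@B3, b@B2, b@B3, d@B0, e@B0, e@B3, f@B2}  OUT={a@B3, b@B3, d@B0, e@B3, f@B2}
  B4:  IN={a@B3, b@B3, d@B0, e@B3, f@B2}  OUT={a@B3, b@B3, c@B4, d@B0, e@B3, f@B4}

Merge at B4: IN[B4] = OUT[B3] = {a@B3, b@B3, d@B0, e@B3, f@B2}
Applying B4's transfer function to that IN value gives OUT[B4] (row B4 above).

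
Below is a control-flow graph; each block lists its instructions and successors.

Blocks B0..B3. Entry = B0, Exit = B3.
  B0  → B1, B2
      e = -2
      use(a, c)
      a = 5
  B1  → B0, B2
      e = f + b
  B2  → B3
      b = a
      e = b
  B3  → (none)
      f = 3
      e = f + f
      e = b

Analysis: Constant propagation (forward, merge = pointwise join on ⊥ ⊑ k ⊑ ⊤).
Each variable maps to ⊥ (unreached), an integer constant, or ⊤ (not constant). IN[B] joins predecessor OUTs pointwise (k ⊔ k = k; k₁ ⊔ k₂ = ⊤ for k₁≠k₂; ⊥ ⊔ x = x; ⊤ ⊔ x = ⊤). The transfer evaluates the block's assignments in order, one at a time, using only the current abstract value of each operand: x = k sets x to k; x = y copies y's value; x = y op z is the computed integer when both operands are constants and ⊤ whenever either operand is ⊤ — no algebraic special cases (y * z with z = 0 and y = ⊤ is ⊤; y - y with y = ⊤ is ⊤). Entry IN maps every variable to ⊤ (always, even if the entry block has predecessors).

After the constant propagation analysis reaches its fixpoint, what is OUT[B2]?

Fixpoint table:
  B0:   IN=(all ⊤)   OUT={a:5, e:-2; rest ⊤}
  B1:   IN={a:5, e:-2; rest ⊤}   OUT={a:5; rest ⊤}
  B2:   IN={a:5; rest ⊤}   OUT={a:5, b:5, e:5; rest ⊤}
  B3:   IN={a:5, b:5, e:5; rest ⊤}   OUT={a:5, b:5, e:5, f:3; rest ⊤}

Merge at B2: IN[B2] = OUT[B0] ⊔ OUT[B1] = {a: 5, b: ⊤, c: ⊤, d: ⊤, e: ⊤, f: ⊤}
Applying B2's transfer function to that IN value gives OUT[B2] (row B2 above).

Answer: {a: 5, b: 5, c: ⊤, d: ⊤, e: 5, f: ⊤}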